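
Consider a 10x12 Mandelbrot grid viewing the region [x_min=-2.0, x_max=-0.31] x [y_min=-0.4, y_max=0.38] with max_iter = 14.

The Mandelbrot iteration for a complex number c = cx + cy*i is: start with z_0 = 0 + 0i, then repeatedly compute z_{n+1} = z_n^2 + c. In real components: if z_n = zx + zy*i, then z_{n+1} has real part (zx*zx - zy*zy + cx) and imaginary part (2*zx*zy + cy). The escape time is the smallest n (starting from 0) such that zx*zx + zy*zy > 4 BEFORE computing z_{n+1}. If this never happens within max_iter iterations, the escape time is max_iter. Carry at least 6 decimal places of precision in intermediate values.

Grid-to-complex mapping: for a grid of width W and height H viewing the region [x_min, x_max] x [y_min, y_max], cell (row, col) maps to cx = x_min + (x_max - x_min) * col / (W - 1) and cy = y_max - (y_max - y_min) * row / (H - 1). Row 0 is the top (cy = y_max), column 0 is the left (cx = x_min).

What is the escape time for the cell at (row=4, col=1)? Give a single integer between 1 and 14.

z_0 = 0 + 0i, c = -1.8122 + 0.0964i
Iter 1: z = -1.8122 + 0.0964i, |z|^2 = 3.2934
Iter 2: z = 1.4626 + -0.2529i, |z|^2 = 2.2033
Iter 3: z = 0.2631 + -0.6434i, |z|^2 = 0.4833
Iter 4: z = -2.1570 + -0.2423i, |z|^2 = 4.7113
Escaped at iteration 4

Answer: 4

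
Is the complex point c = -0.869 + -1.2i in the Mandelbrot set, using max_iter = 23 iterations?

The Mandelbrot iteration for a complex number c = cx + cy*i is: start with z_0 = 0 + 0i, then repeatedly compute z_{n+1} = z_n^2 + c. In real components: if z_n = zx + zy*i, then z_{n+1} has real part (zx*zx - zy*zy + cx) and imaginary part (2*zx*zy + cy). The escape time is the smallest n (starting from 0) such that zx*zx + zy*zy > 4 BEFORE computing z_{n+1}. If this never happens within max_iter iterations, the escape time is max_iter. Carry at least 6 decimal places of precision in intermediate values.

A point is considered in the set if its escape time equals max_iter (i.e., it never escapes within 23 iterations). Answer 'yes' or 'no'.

Answer: no

Derivation:
z_0 = 0 + 0i, c = -0.8690 + -1.2000i
Iter 1: z = -0.8690 + -1.2000i, |z|^2 = 2.1952
Iter 2: z = -1.5538 + 0.8856i, |z|^2 = 3.1987
Iter 3: z = 0.7611 + -3.9522i, |z|^2 = 16.1989
Escaped at iteration 3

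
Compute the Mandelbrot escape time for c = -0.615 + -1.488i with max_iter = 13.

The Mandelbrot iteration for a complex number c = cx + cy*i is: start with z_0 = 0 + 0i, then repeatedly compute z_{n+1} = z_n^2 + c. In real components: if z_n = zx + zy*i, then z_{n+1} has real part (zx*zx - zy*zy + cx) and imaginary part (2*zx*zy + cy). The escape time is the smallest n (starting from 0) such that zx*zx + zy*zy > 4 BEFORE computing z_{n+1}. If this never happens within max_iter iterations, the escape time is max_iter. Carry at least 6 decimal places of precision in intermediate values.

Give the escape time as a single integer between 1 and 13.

Answer: 2

Derivation:
z_0 = 0 + 0i, c = -0.6150 + -1.4880i
Iter 1: z = -0.6150 + -1.4880i, |z|^2 = 2.5924
Iter 2: z = -2.4509 + 0.3422i, |z|^2 = 6.1241
Escaped at iteration 2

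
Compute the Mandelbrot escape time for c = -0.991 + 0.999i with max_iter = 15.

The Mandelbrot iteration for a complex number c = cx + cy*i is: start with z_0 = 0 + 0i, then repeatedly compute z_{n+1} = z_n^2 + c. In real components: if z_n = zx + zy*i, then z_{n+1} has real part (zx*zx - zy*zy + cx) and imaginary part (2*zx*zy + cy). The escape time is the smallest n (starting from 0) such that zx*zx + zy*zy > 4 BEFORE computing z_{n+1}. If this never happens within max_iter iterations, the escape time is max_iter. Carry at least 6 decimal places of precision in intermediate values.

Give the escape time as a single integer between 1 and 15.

Answer: 3

Derivation:
z_0 = 0 + 0i, c = -0.9910 + 0.9990i
Iter 1: z = -0.9910 + 0.9990i, |z|^2 = 1.9801
Iter 2: z = -1.0069 + -0.9810i, |z|^2 = 1.9763
Iter 3: z = -0.9395 + 2.9746i, |z|^2 = 9.7310
Escaped at iteration 3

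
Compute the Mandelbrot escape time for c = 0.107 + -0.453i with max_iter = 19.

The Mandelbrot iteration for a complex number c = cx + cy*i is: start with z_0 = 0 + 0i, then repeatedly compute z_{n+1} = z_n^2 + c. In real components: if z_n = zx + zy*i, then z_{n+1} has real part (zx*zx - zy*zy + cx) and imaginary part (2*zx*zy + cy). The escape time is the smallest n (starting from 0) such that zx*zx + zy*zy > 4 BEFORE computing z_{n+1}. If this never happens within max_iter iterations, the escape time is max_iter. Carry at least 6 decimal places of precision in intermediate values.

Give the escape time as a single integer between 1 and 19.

Answer: 19

Derivation:
z_0 = 0 + 0i, c = 0.1070 + -0.4530i
Iter 1: z = 0.1070 + -0.4530i, |z|^2 = 0.2167
Iter 2: z = -0.0868 + -0.5499i, |z|^2 = 0.3100
Iter 3: z = -0.1879 + -0.3576i, |z|^2 = 0.1632
Iter 4: z = 0.0145 + -0.3186i, |z|^2 = 0.1017
Iter 5: z = 0.0057 + -0.4622i, |z|^2 = 0.2137
Iter 6: z = -0.1066 + -0.4583i, |z|^2 = 0.2214
Iter 7: z = -0.0916 + -0.3553i, |z|^2 = 0.1346
Iter 8: z = -0.0108 + -0.3879i, |z|^2 = 0.1506
Iter 9: z = -0.0433 + -0.4446i, |z|^2 = 0.1995
Iter 10: z = -0.0888 + -0.4145i, |z|^2 = 0.1797
Iter 11: z = -0.0569 + -0.3794i, |z|^2 = 0.1472
Iter 12: z = -0.0337 + -0.4098i, |z|^2 = 0.1691
Iter 13: z = -0.0598 + -0.4254i, |z|^2 = 0.1845
Iter 14: z = -0.0704 + -0.4021i, |z|^2 = 0.1666
Iter 15: z = -0.0497 + -0.3964i, |z|^2 = 0.1596
Iter 16: z = -0.0477 + -0.4136i, |z|^2 = 0.1733
Iter 17: z = -0.0618 + -0.4136i, |z|^2 = 0.1749
Iter 18: z = -0.0602 + -0.4019i, |z|^2 = 0.1652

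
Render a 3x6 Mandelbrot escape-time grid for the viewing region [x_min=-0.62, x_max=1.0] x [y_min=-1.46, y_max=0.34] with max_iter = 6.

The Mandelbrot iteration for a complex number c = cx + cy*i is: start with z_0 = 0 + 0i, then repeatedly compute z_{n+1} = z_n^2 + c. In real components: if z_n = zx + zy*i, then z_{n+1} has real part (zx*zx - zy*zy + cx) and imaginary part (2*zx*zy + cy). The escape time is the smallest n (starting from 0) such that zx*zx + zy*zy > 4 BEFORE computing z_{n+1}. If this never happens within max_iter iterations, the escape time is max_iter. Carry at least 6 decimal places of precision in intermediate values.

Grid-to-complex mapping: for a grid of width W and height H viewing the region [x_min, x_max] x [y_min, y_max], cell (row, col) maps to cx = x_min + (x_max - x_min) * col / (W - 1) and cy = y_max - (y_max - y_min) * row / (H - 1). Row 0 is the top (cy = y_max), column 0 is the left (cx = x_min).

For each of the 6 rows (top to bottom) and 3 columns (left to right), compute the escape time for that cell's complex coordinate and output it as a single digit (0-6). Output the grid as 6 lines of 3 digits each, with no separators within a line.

Answer: 662
662
662
562
332
222

Derivation:
(row=0, col=0): c = -0.6200 + 0.3400i → escape time 6
(row=0, col=1): c = 0.1900 + 0.3400i → escape time 6
(row=0, col=2): c = 1.0000 + 0.3400i → escape time 2
(row=1, col=0): c = -0.6200 + -0.0200i → escape time 6
(row=1, col=1): c = 0.1900 + -0.0200i → escape time 6
(row=1, col=2): c = 1.0000 + -0.0200i → escape time 2
(row=2, col=0): c = -0.6200 + -0.3800i → escape time 6
(row=2, col=1): c = 0.1900 + -0.3800i → escape time 6
(row=2, col=2): c = 1.0000 + -0.3800i → escape time 2
(row=3, col=0): c = -0.6200 + -0.7400i → escape time 5
(row=3, col=1): c = 0.1900 + -0.7400i → escape time 6
(row=3, col=2): c = 1.0000 + -0.7400i → escape time 2
(row=4, col=0): c = -0.6200 + -1.1000i → escape time 3
(row=4, col=1): c = 0.1900 + -1.1000i → escape time 3
(row=4, col=2): c = 1.0000 + -1.1000i → escape time 2
(row=5, col=0): c = -0.6200 + -1.4600i → escape time 2
(row=5, col=1): c = 0.1900 + -1.4600i → escape time 2
(row=5, col=2): c = 1.0000 + -1.4600i → escape time 2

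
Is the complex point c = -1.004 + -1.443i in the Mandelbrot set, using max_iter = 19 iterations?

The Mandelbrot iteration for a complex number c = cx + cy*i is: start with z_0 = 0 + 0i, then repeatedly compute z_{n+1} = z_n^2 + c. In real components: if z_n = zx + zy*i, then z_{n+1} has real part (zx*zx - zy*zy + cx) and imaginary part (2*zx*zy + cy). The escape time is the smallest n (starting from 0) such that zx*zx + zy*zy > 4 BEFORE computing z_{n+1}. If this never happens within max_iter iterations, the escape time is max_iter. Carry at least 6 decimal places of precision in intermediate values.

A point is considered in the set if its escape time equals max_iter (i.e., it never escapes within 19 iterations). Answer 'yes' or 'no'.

Answer: no

Derivation:
z_0 = 0 + 0i, c = -1.0040 + -1.4430i
Iter 1: z = -1.0040 + -1.4430i, |z|^2 = 3.0903
Iter 2: z = -2.0782 + 1.4545i, |z|^2 = 6.4348
Escaped at iteration 2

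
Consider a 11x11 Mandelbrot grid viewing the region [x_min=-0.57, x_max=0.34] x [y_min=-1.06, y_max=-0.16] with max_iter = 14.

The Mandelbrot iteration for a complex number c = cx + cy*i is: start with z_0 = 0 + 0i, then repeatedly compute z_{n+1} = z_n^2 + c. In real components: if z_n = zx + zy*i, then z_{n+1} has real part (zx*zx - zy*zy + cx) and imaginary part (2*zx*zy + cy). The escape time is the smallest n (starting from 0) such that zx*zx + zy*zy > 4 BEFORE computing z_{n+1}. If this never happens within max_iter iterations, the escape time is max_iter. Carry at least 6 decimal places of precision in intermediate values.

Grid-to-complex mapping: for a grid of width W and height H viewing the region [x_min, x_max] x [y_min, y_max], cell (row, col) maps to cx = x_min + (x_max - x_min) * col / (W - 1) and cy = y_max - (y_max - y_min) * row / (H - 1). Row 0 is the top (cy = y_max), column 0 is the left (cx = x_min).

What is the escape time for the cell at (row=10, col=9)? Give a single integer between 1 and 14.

Answer: 3

Derivation:
z_0 = 0 + 0i, c = 0.2490 + -1.0600i
Iter 1: z = 0.2490 + -1.0600i, |z|^2 = 1.1856
Iter 2: z = -0.8126 + -1.5879i, |z|^2 = 3.1817
Iter 3: z = -1.6120 + 1.5206i, |z|^2 = 4.9110
Escaped at iteration 3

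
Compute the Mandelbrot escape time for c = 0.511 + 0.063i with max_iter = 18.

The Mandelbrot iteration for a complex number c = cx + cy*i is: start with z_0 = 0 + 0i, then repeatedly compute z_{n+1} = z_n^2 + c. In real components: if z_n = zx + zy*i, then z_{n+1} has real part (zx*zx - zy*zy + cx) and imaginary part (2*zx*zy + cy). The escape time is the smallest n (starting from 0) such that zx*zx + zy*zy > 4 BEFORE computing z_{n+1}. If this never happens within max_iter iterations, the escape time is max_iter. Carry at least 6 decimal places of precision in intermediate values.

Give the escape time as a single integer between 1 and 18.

z_0 = 0 + 0i, c = 0.5110 + 0.0630i
Iter 1: z = 0.5110 + 0.0630i, |z|^2 = 0.2651
Iter 2: z = 0.7682 + 0.1274i, |z|^2 = 0.6063
Iter 3: z = 1.0848 + 0.2587i, |z|^2 = 1.2438
Iter 4: z = 1.6209 + 0.6243i, |z|^2 = 3.0172
Iter 5: z = 2.7487 + 2.0869i, |z|^2 = 11.9103
Escaped at iteration 5

Answer: 5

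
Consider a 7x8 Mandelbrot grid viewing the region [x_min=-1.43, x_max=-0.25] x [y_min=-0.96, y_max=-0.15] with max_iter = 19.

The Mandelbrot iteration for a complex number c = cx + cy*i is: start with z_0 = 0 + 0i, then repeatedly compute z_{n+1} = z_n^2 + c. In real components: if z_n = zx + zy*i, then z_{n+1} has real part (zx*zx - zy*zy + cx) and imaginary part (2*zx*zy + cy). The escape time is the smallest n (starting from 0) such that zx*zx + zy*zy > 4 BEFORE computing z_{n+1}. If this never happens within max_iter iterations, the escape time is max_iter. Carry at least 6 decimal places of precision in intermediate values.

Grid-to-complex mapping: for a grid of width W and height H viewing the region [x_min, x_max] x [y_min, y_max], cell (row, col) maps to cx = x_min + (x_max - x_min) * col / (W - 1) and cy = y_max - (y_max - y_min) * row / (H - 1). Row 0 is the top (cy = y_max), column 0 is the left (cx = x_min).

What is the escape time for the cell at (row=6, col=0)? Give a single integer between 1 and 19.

Answer: 3

Derivation:
z_0 = 0 + 0i, c = -1.4300 + -0.8443i
Iter 1: z = -1.4300 + -0.8443i, |z|^2 = 2.7577
Iter 2: z = -0.0979 + 1.5704i, |z|^2 = 2.4757
Iter 3: z = -3.8865 + -1.1518i, |z|^2 = 16.4314
Escaped at iteration 3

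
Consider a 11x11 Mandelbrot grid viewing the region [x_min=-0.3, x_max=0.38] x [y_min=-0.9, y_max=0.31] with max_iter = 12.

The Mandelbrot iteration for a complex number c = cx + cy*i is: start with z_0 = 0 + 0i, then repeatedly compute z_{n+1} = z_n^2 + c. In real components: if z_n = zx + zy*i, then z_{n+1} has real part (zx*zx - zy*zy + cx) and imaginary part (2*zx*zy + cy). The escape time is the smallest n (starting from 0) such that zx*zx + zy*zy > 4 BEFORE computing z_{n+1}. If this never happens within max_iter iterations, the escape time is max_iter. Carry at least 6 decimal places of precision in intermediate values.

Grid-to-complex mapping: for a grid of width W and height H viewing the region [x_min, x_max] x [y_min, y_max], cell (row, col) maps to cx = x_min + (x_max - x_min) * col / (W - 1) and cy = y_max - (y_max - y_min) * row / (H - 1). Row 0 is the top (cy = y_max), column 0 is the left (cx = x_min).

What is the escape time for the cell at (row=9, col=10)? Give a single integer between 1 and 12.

z_0 = 0 + 0i, c = 0.3800 + -0.7790i
Iter 1: z = 0.3800 + -0.7790i, |z|^2 = 0.7512
Iter 2: z = -0.0824 + -1.3710i, |z|^2 = 1.8865
Iter 3: z = -1.4930 + -0.5529i, |z|^2 = 2.5347
Iter 4: z = 2.3032 + 0.8720i, |z|^2 = 6.0650
Escaped at iteration 4

Answer: 4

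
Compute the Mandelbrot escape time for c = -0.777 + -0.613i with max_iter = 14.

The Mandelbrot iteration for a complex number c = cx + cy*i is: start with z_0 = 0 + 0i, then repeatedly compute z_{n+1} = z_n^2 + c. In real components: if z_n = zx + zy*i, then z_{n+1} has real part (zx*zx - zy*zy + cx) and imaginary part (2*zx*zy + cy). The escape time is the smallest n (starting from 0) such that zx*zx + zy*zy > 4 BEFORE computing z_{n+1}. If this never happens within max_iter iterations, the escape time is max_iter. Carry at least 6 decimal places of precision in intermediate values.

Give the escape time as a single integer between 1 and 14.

z_0 = 0 + 0i, c = -0.7770 + -0.6130i
Iter 1: z = -0.7770 + -0.6130i, |z|^2 = 0.9795
Iter 2: z = -0.5490 + 0.3396i, |z|^2 = 0.4168
Iter 3: z = -0.5909 + -0.9859i, |z|^2 = 1.3212
Iter 4: z = -1.3999 + 0.5521i, |z|^2 = 2.2645
Iter 5: z = 0.8778 + -2.1588i, |z|^2 = 5.4309
Escaped at iteration 5

Answer: 5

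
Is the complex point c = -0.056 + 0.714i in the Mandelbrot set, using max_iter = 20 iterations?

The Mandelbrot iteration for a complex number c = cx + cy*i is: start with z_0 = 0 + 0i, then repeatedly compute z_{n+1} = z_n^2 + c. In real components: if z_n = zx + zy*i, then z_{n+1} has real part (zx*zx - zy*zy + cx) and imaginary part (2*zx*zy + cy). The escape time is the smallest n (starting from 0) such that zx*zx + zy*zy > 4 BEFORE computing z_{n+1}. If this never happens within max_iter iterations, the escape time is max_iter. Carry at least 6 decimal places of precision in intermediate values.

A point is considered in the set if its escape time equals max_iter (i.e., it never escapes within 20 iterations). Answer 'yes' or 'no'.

Answer: yes

Derivation:
z_0 = 0 + 0i, c = -0.0560 + 0.7140i
Iter 1: z = -0.0560 + 0.7140i, |z|^2 = 0.5129
Iter 2: z = -0.5627 + 0.6340i, |z|^2 = 0.7186
Iter 3: z = -0.1414 + 0.0005i, |z|^2 = 0.0200
Iter 4: z = -0.0360 + 0.7139i, |z|^2 = 0.5109
Iter 5: z = -0.5643 + 0.6626i, |z|^2 = 0.7575
Iter 6: z = -0.1766 + -0.0338i, |z|^2 = 0.0323
Iter 7: z = -0.0260 + 0.7259i, |z|^2 = 0.5277
Iter 8: z = -0.5823 + 0.6763i, |z|^2 = 0.7965
Iter 9: z = -0.1743 + -0.0737i, |z|^2 = 0.0358
Iter 10: z = -0.0310 + 0.7397i, |z|^2 = 0.5481
Iter 11: z = -0.6022 + 0.6681i, |z|^2 = 0.8089
Iter 12: z = -0.1397 + -0.0906i, |z|^2 = 0.0277
Iter 13: z = -0.0447 + 0.7393i, |z|^2 = 0.5486
Iter 14: z = -0.6006 + 0.6479i, |z|^2 = 0.7805
Iter 15: z = -0.1151 + -0.0643i, |z|^2 = 0.0174
Iter 16: z = -0.0469 + 0.7288i, |z|^2 = 0.5333
Iter 17: z = -0.5850 + 0.6457i, |z|^2 = 0.7590
Iter 18: z = -0.1307 + -0.0414i, |z|^2 = 0.0188
Iter 19: z = -0.0406 + 0.7248i, |z|^2 = 0.5270
Did not escape in 20 iterations → in set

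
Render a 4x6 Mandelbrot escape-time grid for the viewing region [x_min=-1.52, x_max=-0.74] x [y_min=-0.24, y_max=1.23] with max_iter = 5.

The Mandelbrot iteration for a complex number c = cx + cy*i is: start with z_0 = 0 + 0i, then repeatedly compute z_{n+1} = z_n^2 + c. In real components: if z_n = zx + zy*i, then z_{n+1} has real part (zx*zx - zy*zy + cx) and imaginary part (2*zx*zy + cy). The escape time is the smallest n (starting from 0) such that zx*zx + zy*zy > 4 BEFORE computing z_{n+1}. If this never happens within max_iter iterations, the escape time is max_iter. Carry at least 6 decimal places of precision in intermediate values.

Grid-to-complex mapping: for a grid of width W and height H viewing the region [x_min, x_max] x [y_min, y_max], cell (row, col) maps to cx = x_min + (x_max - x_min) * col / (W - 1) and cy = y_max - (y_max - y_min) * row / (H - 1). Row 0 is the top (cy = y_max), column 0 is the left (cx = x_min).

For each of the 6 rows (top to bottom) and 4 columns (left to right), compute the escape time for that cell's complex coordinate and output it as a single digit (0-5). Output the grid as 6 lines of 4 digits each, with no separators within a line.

(row=0, col=0): c = -1.5200 + 1.2300i → escape time 2
(row=0, col=1): c = -1.2600 + 1.2300i → escape time 2
(row=0, col=2): c = -1.0000 + 1.2300i → escape time 3
(row=0, col=3): c = -0.7400 + 1.2300i → escape time 3
(row=1, col=0): c = -1.5200 + 0.9360i → escape time 3
(row=1, col=1): c = -1.2600 + 0.9360i → escape time 3
(row=1, col=2): c = -1.0000 + 0.9360i → escape time 3
(row=1, col=3): c = -0.7400 + 0.9360i → escape time 4
(row=2, col=0): c = -1.5200 + 0.6420i → escape time 3
(row=2, col=1): c = -1.2600 + 0.6420i → escape time 3
(row=2, col=2): c = -1.0000 + 0.6420i → escape time 4
(row=2, col=3): c = -0.7400 + 0.6420i → escape time 5
(row=3, col=0): c = -1.5200 + 0.3480i → escape time 4
(row=3, col=1): c = -1.2600 + 0.3480i → escape time 5
(row=3, col=2): c = -1.0000 + 0.3480i → escape time 5
(row=3, col=3): c = -0.7400 + 0.3480i → escape time 5
(row=4, col=0): c = -1.5200 + 0.0540i → escape time 5
(row=4, col=1): c = -1.2600 + 0.0540i → escape time 5
(row=4, col=2): c = -1.0000 + 0.0540i → escape time 5
(row=4, col=3): c = -0.7400 + 0.0540i → escape time 5
(row=5, col=0): c = -1.5200 + -0.2400i → escape time 5
(row=5, col=1): c = -1.2600 + -0.2400i → escape time 5
(row=5, col=2): c = -1.0000 + -0.2400i → escape time 5
(row=5, col=3): c = -0.7400 + -0.2400i → escape time 5

Answer: 2233
3334
3345
4555
5555
5555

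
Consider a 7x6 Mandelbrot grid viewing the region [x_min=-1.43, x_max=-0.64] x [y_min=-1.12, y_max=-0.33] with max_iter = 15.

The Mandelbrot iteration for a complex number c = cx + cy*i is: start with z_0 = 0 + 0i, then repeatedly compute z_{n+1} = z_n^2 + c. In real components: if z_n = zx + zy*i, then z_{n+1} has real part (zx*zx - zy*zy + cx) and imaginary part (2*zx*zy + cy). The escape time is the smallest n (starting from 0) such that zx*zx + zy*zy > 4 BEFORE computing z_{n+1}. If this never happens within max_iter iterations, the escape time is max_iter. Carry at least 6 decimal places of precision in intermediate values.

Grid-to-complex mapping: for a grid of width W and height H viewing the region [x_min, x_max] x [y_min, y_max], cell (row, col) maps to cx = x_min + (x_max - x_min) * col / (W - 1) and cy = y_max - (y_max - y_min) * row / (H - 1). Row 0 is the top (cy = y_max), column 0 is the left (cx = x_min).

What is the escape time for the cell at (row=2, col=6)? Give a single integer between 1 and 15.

Answer: 7

Derivation:
z_0 = 0 + 0i, c = -0.6400 + -0.6460i
Iter 1: z = -0.6400 + -0.6460i, |z|^2 = 0.8269
Iter 2: z = -0.6477 + 0.1809i, |z|^2 = 0.4523
Iter 3: z = -0.2532 + -0.8803i, |z|^2 = 0.8391
Iter 4: z = -1.3509 + -0.2002i, |z|^2 = 1.8649
Iter 5: z = 1.1447 + -0.1050i, |z|^2 = 1.3214
Iter 6: z = 0.6594 + -0.8864i, |z|^2 = 1.2205
Iter 7: z = -0.9910 + -1.8149i, |z|^2 = 4.2760
Escaped at iteration 7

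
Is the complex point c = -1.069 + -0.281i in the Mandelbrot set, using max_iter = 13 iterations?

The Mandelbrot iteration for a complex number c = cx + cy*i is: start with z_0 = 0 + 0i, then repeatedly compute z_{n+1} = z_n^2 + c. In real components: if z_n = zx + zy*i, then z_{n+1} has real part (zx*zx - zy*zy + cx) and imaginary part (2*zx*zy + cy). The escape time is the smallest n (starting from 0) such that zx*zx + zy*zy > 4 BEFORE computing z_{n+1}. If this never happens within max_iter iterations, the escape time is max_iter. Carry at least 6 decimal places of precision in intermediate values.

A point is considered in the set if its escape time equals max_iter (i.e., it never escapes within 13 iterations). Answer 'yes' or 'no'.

Answer: yes

Derivation:
z_0 = 0 + 0i, c = -1.0690 + -0.2810i
Iter 1: z = -1.0690 + -0.2810i, |z|^2 = 1.2217
Iter 2: z = -0.0052 + 0.3198i, |z|^2 = 0.1023
Iter 3: z = -1.1712 + -0.2843i, |z|^2 = 1.4526
Iter 4: z = 0.2219 + 0.3850i, |z|^2 = 0.1975
Iter 5: z = -1.1680 + -0.1101i, |z|^2 = 1.3763
Iter 6: z = 0.2831 + -0.0238i, |z|^2 = 0.0807
Iter 7: z = -0.9894 + -0.2945i, |z|^2 = 1.0657
Iter 8: z = -0.1767 + 0.3018i, |z|^2 = 0.1223
Iter 9: z = -1.1288 + -0.3877i, |z|^2 = 1.4245
Iter 10: z = 0.0550 + 0.5942i, |z|^2 = 0.3561
Iter 11: z = -1.4190 + -0.2157i, |z|^2 = 2.0602
Iter 12: z = 0.8982 + 0.3311i, |z|^2 = 0.9163
Did not escape in 13 iterations → in set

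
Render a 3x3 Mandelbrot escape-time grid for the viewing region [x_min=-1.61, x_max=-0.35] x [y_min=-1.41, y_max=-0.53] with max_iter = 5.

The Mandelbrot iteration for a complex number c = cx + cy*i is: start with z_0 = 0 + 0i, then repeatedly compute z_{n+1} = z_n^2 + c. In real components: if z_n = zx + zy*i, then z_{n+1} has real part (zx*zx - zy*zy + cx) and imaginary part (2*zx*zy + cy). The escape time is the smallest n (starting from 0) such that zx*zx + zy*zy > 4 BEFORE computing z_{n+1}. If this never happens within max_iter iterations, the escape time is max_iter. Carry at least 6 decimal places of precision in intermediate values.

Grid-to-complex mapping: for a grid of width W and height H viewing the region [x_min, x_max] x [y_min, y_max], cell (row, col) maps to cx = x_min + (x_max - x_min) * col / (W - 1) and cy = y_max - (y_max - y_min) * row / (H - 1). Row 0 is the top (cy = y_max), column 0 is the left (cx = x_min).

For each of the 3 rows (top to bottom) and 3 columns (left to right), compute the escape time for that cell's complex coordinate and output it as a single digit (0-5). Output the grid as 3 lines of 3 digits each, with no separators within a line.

Answer: 355
235
122

Derivation:
(row=0, col=0): c = -1.6100 + -0.5300i → escape time 3
(row=0, col=1): c = -0.9800 + -0.5300i → escape time 5
(row=0, col=2): c = -0.3500 + -0.5300i → escape time 5
(row=1, col=0): c = -1.6100 + -0.9700i → escape time 2
(row=1, col=1): c = -0.9800 + -0.9700i → escape time 3
(row=1, col=2): c = -0.3500 + -0.9700i → escape time 5
(row=2, col=0): c = -1.6100 + -1.4100i → escape time 1
(row=2, col=1): c = -0.9800 + -1.4100i → escape time 2
(row=2, col=2): c = -0.3500 + -1.4100i → escape time 2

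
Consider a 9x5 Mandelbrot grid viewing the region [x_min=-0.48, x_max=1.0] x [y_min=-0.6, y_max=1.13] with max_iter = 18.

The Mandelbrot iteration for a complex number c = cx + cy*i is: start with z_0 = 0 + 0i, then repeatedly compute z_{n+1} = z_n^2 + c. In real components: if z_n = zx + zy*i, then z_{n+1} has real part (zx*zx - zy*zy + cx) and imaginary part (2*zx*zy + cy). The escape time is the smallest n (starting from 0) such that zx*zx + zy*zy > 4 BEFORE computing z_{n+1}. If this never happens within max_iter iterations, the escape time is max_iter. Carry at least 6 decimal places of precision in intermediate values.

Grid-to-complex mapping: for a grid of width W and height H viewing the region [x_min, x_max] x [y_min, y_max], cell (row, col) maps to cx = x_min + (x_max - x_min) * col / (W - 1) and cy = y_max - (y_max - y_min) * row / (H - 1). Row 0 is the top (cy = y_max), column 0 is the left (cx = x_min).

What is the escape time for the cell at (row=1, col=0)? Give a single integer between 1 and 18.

z_0 = 0 + 0i, c = -0.4800 + 0.6975i
Iter 1: z = -0.4800 + 0.6975i, |z|^2 = 0.7169
Iter 2: z = -0.7361 + 0.0279i, |z|^2 = 0.5426
Iter 3: z = 0.0611 + 0.6564i, |z|^2 = 0.4346
Iter 4: z = -0.9072 + 0.7777i, |z|^2 = 1.4277
Iter 5: z = -0.2618 + -0.7135i, |z|^2 = 0.5776
Iter 6: z = -0.9205 + 1.0711i, |z|^2 = 1.9946
Iter 7: z = -0.7800 + -1.2744i, |z|^2 = 2.2326
Iter 8: z = -1.4956 + 2.6857i, |z|^2 = 9.4498
Escaped at iteration 8

Answer: 8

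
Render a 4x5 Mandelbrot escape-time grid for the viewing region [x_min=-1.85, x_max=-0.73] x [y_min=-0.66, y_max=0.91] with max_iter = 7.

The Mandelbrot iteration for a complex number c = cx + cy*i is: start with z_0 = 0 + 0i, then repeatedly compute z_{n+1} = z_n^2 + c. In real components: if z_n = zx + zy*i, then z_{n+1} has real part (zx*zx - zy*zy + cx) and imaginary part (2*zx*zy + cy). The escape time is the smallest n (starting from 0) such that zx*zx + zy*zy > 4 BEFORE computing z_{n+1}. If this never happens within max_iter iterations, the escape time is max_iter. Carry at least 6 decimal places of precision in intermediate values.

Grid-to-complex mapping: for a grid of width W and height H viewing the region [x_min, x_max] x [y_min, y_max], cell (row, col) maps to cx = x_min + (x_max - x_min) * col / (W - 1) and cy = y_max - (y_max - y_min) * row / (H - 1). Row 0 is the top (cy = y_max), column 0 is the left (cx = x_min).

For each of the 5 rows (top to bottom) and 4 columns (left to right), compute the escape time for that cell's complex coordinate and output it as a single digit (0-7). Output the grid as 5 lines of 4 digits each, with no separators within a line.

(row=0, col=0): c = -1.8500 + 0.9100i → escape time 1
(row=0, col=1): c = -1.4767 + 0.9100i → escape time 3
(row=0, col=2): c = -1.1033 + 0.9100i → escape time 3
(row=0, col=3): c = -0.7300 + 0.9100i → escape time 4
(row=1, col=0): c = -1.8500 + 0.5175i → escape time 3
(row=1, col=1): c = -1.4767 + 0.5175i → escape time 3
(row=1, col=2): c = -1.1033 + 0.5175i → escape time 5
(row=1, col=3): c = -0.7300 + 0.5175i → escape time 6
(row=2, col=0): c = -1.8500 + 0.1250i → escape time 4
(row=2, col=1): c = -1.4767 + 0.1250i → escape time 7
(row=2, col=2): c = -1.1033 + 0.1250i → escape time 7
(row=2, col=3): c = -0.7300 + 0.1250i → escape time 7
(row=3, col=0): c = -1.8500 + -0.2675i → escape time 4
(row=3, col=1): c = -1.4767 + -0.2675i → escape time 5
(row=3, col=2): c = -1.1033 + -0.2675i → escape time 7
(row=3, col=3): c = -0.7300 + -0.2675i → escape time 7
(row=4, col=0): c = -1.8500 + -0.6600i → escape time 2
(row=4, col=1): c = -1.4767 + -0.6600i → escape time 3
(row=4, col=2): c = -1.1033 + -0.6600i → escape time 3
(row=4, col=3): c = -0.7300 + -0.6600i → escape time 5

Answer: 1334
3356
4777
4577
2335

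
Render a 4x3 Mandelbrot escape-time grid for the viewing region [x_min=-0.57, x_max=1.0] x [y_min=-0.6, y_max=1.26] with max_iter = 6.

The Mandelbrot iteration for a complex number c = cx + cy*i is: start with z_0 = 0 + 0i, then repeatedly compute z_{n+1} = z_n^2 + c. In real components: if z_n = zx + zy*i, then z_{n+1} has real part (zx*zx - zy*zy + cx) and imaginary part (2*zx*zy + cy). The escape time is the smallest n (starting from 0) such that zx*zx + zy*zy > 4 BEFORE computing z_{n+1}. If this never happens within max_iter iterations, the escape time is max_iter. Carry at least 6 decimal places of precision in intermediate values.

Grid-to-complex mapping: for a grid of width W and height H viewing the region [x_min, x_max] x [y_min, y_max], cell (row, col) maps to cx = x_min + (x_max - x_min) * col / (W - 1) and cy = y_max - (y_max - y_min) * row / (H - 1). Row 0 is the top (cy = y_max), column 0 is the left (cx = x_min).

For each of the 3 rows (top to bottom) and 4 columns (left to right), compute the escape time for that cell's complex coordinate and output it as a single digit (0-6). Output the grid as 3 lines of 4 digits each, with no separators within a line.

Answer: 3322
6662
6652

Derivation:
(row=0, col=0): c = -0.5700 + 1.2600i → escape time 3
(row=0, col=1): c = -0.0467 + 1.2600i → escape time 3
(row=0, col=2): c = 0.4767 + 1.2600i → escape time 2
(row=0, col=3): c = 1.0000 + 1.2600i → escape time 2
(row=1, col=0): c = -0.5700 + 0.3300i → escape time 6
(row=1, col=1): c = -0.0467 + 0.3300i → escape time 6
(row=1, col=2): c = 0.4767 + 0.3300i → escape time 6
(row=1, col=3): c = 1.0000 + 0.3300i → escape time 2
(row=2, col=0): c = -0.5700 + -0.6000i → escape time 6
(row=2, col=1): c = -0.0467 + -0.6000i → escape time 6
(row=2, col=2): c = 0.4767 + -0.6000i → escape time 5
(row=2, col=3): c = 1.0000 + -0.6000i → escape time 2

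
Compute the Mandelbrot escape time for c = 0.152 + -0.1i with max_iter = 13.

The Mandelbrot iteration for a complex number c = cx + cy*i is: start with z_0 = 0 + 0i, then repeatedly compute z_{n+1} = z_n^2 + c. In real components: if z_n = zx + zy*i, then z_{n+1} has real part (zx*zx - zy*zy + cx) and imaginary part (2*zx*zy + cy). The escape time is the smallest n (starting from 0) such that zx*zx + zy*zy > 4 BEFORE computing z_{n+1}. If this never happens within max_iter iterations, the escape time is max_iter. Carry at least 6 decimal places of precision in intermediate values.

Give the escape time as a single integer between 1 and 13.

z_0 = 0 + 0i, c = 0.1520 + -0.1000i
Iter 1: z = 0.1520 + -0.1000i, |z|^2 = 0.0331
Iter 2: z = 0.1651 + -0.1304i, |z|^2 = 0.0443
Iter 3: z = 0.1623 + -0.1431i, |z|^2 = 0.0468
Iter 4: z = 0.1579 + -0.1464i, |z|^2 = 0.0464
Iter 5: z = 0.1555 + -0.1462i, |z|^2 = 0.0456
Iter 6: z = 0.1548 + -0.1455i, |z|^2 = 0.0451
Iter 7: z = 0.1548 + -0.1450i, |z|^2 = 0.0450
Iter 8: z = 0.1549 + -0.1449i, |z|^2 = 0.0450
Iter 9: z = 0.1550 + -0.1449i, |z|^2 = 0.0450
Iter 10: z = 0.1550 + -0.1449i, |z|^2 = 0.0450
Iter 11: z = 0.1550 + -0.1449i, |z|^2 = 0.0450
Iter 12: z = 0.1550 + -0.1449i, |z|^2 = 0.0450

Answer: 13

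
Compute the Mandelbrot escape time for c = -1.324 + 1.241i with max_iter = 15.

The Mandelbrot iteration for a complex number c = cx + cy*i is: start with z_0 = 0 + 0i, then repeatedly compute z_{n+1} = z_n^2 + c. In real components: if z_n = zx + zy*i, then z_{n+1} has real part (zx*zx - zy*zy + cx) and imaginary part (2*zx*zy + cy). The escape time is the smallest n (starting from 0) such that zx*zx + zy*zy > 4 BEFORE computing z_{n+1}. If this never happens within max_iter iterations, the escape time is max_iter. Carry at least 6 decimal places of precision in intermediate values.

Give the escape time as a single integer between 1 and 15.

z_0 = 0 + 0i, c = -1.3240 + 1.2410i
Iter 1: z = -1.3240 + 1.2410i, |z|^2 = 3.2931
Iter 2: z = -1.1111 + -2.0452i, |z|^2 = 5.4173
Escaped at iteration 2

Answer: 2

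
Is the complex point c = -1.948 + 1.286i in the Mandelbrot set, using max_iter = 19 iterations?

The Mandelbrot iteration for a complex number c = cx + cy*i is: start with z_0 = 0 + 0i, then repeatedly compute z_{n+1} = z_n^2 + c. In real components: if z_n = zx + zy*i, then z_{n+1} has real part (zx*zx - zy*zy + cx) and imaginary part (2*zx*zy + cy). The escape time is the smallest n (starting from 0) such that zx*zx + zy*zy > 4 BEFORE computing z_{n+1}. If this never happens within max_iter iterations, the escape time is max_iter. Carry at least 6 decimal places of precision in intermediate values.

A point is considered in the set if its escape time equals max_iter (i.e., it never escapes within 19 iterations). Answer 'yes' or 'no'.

z_0 = 0 + 0i, c = -1.9480 + 1.2860i
Iter 1: z = -1.9480 + 1.2860i, |z|^2 = 5.4485
Escaped at iteration 1

Answer: no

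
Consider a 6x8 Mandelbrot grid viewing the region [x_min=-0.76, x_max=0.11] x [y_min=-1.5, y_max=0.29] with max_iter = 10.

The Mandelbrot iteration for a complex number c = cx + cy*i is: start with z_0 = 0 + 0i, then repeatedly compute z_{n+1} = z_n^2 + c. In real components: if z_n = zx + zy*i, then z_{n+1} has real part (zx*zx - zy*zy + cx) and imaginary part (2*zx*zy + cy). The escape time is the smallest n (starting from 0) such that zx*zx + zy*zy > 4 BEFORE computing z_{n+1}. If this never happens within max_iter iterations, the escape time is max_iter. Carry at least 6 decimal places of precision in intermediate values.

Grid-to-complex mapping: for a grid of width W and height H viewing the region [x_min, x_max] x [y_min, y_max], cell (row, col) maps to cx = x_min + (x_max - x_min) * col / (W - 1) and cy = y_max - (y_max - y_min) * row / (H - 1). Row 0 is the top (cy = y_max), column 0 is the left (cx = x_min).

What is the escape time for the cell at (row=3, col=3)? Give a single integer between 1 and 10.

z_0 = 0 + 0i, c = -0.2380 + -0.4771i
Iter 1: z = -0.2380 + -0.4771i, |z|^2 = 0.2843
Iter 2: z = -0.4090 + -0.2500i, |z|^2 = 0.2298
Iter 3: z = -0.1332 + -0.2726i, |z|^2 = 0.0921
Iter 4: z = -0.2946 + -0.4045i, |z|^2 = 0.2504
Iter 5: z = -0.3149 + -0.2388i, |z|^2 = 0.1562
Iter 6: z = -0.1959 + -0.3268i, |z|^2 = 0.1451
Iter 7: z = -0.3064 + -0.3491i, |z|^2 = 0.2158
Iter 8: z = -0.2660 + -0.2632i, |z|^2 = 0.1400
Iter 9: z = -0.2365 + -0.3371i, |z|^2 = 0.1696

Answer: 10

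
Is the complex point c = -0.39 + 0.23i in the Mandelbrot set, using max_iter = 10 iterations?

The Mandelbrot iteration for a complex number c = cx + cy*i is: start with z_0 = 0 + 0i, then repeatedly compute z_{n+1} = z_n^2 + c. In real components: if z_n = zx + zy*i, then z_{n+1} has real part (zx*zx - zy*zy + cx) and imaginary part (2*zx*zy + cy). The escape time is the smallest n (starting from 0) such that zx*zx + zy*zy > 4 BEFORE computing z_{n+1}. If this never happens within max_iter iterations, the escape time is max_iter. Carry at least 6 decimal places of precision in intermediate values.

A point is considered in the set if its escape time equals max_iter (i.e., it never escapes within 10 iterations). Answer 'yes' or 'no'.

z_0 = 0 + 0i, c = -0.3900 + 0.2300i
Iter 1: z = -0.3900 + 0.2300i, |z|^2 = 0.2050
Iter 2: z = -0.2908 + 0.0506i, |z|^2 = 0.0871
Iter 3: z = -0.3080 + 0.2006i, |z|^2 = 0.1351
Iter 4: z = -0.3354 + 0.1064i, |z|^2 = 0.1238
Iter 5: z = -0.2889 + 0.1586i, |z|^2 = 0.1086
Iter 6: z = -0.3317 + 0.1384i, |z|^2 = 0.1292
Iter 7: z = -0.2991 + 0.1382i, |z|^2 = 0.1086
Iter 8: z = -0.3196 + 0.1473i, |z|^2 = 0.1239
Iter 9: z = -0.3095 + 0.1358i, |z|^2 = 0.1143
Did not escape in 10 iterations → in set

Answer: yes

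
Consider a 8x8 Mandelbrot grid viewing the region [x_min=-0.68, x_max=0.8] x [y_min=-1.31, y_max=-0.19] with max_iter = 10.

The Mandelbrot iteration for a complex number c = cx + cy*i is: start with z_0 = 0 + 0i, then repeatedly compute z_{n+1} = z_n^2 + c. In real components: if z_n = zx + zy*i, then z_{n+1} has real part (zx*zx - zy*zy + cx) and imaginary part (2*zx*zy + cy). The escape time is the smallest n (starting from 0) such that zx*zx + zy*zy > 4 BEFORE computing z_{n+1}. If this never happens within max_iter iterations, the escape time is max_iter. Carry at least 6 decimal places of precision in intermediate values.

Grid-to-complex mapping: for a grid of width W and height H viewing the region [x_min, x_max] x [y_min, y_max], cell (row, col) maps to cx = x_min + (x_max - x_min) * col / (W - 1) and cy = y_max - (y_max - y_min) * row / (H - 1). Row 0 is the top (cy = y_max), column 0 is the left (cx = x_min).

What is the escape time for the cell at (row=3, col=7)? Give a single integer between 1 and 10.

Answer: 2

Derivation:
z_0 = 0 + 0i, c = 0.8000 + -0.6700i
Iter 1: z = 0.8000 + -0.6700i, |z|^2 = 1.0889
Iter 2: z = 0.9911 + -1.7420i, |z|^2 = 4.0168
Escaped at iteration 2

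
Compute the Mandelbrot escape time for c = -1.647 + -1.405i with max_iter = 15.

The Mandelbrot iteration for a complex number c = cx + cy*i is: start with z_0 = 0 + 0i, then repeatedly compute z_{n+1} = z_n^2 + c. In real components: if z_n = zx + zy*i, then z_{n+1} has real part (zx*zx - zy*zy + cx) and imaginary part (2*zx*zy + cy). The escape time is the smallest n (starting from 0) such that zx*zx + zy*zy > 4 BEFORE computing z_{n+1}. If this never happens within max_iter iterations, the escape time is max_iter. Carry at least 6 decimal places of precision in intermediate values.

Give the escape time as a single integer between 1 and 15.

z_0 = 0 + 0i, c = -1.6470 + -1.4050i
Iter 1: z = -1.6470 + -1.4050i, |z|^2 = 4.6866
Escaped at iteration 1

Answer: 1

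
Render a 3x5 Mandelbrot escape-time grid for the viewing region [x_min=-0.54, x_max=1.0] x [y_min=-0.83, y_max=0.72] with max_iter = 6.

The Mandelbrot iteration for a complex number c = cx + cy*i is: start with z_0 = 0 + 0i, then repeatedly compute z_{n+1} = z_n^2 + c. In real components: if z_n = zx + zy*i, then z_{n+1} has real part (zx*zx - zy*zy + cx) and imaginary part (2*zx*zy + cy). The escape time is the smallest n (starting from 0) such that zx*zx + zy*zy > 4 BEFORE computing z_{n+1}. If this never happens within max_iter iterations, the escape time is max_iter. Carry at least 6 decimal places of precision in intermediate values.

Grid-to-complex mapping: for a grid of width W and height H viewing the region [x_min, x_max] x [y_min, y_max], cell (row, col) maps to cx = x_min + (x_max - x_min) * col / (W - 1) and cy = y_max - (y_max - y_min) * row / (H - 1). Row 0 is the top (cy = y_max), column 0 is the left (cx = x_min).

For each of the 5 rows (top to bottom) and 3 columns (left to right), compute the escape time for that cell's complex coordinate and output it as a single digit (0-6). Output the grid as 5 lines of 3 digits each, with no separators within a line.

(row=0, col=0): c = -0.5400 + 0.7200i → escape time 6
(row=0, col=1): c = 0.2300 + 0.7200i → escape time 6
(row=0, col=2): c = 1.0000 + 0.7200i → escape time 2
(row=1, col=0): c = -0.5400 + 0.3325i → escape time 6
(row=1, col=1): c = 0.2300 + 0.3325i → escape time 6
(row=1, col=2): c = 1.0000 + 0.3325i → escape time 2
(row=2, col=0): c = -0.5400 + -0.0550i → escape time 6
(row=2, col=1): c = 0.2300 + -0.0550i → escape time 6
(row=2, col=2): c = 1.0000 + -0.0550i → escape time 2
(row=3, col=0): c = -0.5400 + -0.4425i → escape time 6
(row=3, col=1): c = 0.2300 + -0.4425i → escape time 6
(row=3, col=2): c = 1.0000 + -0.4425i → escape time 2
(row=4, col=0): c = -0.5400 + -0.8300i → escape time 5
(row=4, col=1): c = 0.2300 + -0.8300i → escape time 5
(row=4, col=2): c = 1.0000 + -0.8300i → escape time 2

Answer: 662
662
662
662
552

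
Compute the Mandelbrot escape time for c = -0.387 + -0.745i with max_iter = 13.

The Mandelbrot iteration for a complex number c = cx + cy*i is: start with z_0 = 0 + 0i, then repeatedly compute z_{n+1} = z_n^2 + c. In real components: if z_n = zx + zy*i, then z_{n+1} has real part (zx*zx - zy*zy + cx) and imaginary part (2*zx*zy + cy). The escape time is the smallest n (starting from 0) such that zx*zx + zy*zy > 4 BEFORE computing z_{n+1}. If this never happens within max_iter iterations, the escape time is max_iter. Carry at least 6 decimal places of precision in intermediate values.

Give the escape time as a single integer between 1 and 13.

Answer: 7

Derivation:
z_0 = 0 + 0i, c = -0.3870 + -0.7450i
Iter 1: z = -0.3870 + -0.7450i, |z|^2 = 0.7048
Iter 2: z = -0.7923 + -0.1684i, |z|^2 = 0.6560
Iter 3: z = 0.2123 + -0.4782i, |z|^2 = 0.2738
Iter 4: z = -0.5706 + -0.9481i, |z|^2 = 1.2244
Iter 5: z = -0.9602 + 0.3370i, |z|^2 = 1.0356
Iter 6: z = 0.4215 + -1.3921i, |z|^2 = 2.1157
Iter 7: z = -2.1473 + -1.9186i, |z|^2 = 8.2921
Escaped at iteration 7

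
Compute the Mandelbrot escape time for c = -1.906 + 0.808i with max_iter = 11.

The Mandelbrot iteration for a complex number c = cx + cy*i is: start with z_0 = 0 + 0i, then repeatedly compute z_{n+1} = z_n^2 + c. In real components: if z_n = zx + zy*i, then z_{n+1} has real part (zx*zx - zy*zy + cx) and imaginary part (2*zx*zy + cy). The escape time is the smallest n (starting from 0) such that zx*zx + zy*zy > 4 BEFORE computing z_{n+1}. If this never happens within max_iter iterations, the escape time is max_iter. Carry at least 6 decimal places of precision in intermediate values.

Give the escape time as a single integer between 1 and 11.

Answer: 1

Derivation:
z_0 = 0 + 0i, c = -1.9060 + 0.8080i
Iter 1: z = -1.9060 + 0.8080i, |z|^2 = 4.2857
Escaped at iteration 1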